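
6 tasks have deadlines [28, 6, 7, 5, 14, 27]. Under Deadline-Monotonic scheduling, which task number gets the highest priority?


Sort tasks by relative deadline (ascending):
  Task 4: deadline = 5
  Task 2: deadline = 6
  Task 3: deadline = 7
  Task 5: deadline = 14
  Task 6: deadline = 27
  Task 1: deadline = 28
Priority order (highest first): [4, 2, 3, 5, 6, 1]
Highest priority task = 4

4


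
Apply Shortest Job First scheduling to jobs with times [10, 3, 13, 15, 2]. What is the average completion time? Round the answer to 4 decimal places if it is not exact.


SJF order (ascending): [2, 3, 10, 13, 15]
Completion times:
  Job 1: burst=2, C=2
  Job 2: burst=3, C=5
  Job 3: burst=10, C=15
  Job 4: burst=13, C=28
  Job 5: burst=15, C=43
Average completion = 93/5 = 18.6

18.6


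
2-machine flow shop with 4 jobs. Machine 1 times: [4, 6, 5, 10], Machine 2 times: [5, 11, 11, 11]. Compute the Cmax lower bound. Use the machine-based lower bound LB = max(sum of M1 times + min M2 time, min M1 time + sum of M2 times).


LB1 = sum(M1 times) + min(M2 times) = 25 + 5 = 30
LB2 = min(M1 times) + sum(M2 times) = 4 + 38 = 42
Lower bound = max(LB1, LB2) = max(30, 42) = 42

42


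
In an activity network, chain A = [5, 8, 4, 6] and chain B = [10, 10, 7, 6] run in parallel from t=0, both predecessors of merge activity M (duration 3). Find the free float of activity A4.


ES(A4) = sum of predecessors on chain A = 17
EF(A4) = ES + duration = 17 + 6 = 23
Successor of A4 is M. ES(M) = max(sum(A), sum(B)) = max(23, 33) = 33
Free float = ES(successor) - EF(current) = 33 - 23 = 10

10


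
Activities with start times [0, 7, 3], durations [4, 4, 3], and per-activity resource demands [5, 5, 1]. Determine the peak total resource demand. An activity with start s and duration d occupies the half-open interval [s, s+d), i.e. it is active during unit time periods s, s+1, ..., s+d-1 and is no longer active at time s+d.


Each activity i is active on [start_i, start_i + duration_i).
Compute total resource usage per time slot:
  t=0: active resources = [5], total = 5
  t=1: active resources = [5], total = 5
  t=2: active resources = [5], total = 5
  t=3: active resources = [5, 1], total = 6
  t=4: active resources = [1], total = 1
  t=5: active resources = [1], total = 1
  t=6: active resources = [], total = 0
  t=7: active resources = [5], total = 5
  t=8: active resources = [5], total = 5
  t=9: active resources = [5], total = 5
  t=10: active resources = [5], total = 5
Peak resource demand = 6

6


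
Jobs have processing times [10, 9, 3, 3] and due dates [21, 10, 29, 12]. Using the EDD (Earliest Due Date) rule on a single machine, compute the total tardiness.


Sort by due date (EDD order): [(9, 10), (3, 12), (10, 21), (3, 29)]
Compute completion times and tardiness:
  Job 1: p=9, d=10, C=9, tardiness=max(0,9-10)=0
  Job 2: p=3, d=12, C=12, tardiness=max(0,12-12)=0
  Job 3: p=10, d=21, C=22, tardiness=max(0,22-21)=1
  Job 4: p=3, d=29, C=25, tardiness=max(0,25-29)=0
Total tardiness = 1

1


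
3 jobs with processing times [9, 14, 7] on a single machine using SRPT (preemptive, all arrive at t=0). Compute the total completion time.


Since all jobs arrive at t=0, SRPT equals SPT ordering.
SPT order: [7, 9, 14]
Completion times:
  Job 1: p=7, C=7
  Job 2: p=9, C=16
  Job 3: p=14, C=30
Total completion time = 7 + 16 + 30 = 53

53


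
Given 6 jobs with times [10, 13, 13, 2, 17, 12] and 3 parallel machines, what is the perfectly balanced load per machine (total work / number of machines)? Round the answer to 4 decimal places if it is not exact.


Total processing time = 10 + 13 + 13 + 2 + 17 + 12 = 67
Number of machines = 3
Ideal balanced load = 67 / 3 = 22.3333

22.3333


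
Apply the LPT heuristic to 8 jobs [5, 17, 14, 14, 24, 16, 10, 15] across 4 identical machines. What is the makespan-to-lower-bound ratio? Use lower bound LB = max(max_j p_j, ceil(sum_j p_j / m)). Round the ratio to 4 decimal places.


LPT order: [24, 17, 16, 15, 14, 14, 10, 5]
Machine loads after assignment: [29, 27, 30, 29]
LPT makespan = 30
Lower bound = max(max_job, ceil(total/4)) = max(24, 29) = 29
Ratio = 30 / 29 = 1.0345

1.0345


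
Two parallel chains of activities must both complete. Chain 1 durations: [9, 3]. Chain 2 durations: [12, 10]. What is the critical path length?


Path A total = 9 + 3 = 12
Path B total = 12 + 10 = 22
Critical path = longest path = max(12, 22) = 22

22


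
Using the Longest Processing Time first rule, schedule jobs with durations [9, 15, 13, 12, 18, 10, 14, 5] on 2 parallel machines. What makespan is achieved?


Sort jobs in decreasing order (LPT): [18, 15, 14, 13, 12, 10, 9, 5]
Assign each job to the least loaded machine:
  Machine 1: jobs [18, 13, 10, 9], load = 50
  Machine 2: jobs [15, 14, 12, 5], load = 46
Makespan = max load = 50

50


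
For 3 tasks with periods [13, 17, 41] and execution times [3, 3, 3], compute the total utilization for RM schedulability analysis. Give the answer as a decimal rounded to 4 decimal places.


Compute individual utilizations (exact fractions):
  Task 1: C/T = 3/13 (approx. 0.2308)
  Task 2: C/T = 3/17 (approx. 0.1765)
  Task 3: C/T = 3/41 (approx. 0.0732)
Total utilization U = 3/13 + 3/17 + 3/41 = 4353/9061
Rounded to 4 decimal places: U = 0.4804
RM (Liu & Layland) bound for 3 tasks = 0.779763; compare with U = 4353/9061 (approx. 0.480411)
U <= bound, so schedulable by RM sufficient condition.

0.4804


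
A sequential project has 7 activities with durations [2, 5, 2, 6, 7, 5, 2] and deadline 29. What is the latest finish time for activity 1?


LF(activity 1) = deadline - sum of successor durations
Successors: activities 2 through 7 with durations [5, 2, 6, 7, 5, 2]
Sum of successor durations = 27
LF = 29 - 27 = 2

2


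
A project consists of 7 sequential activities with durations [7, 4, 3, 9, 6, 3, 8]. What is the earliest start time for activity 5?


Activity 5 starts after activities 1 through 4 complete.
Predecessor durations: [7, 4, 3, 9]
ES = 7 + 4 + 3 + 9 = 23

23


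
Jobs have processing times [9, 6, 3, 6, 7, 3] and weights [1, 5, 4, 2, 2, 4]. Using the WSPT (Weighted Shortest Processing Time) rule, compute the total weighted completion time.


Compute p/w ratios and sort ascending (WSPT): [(3, 4), (3, 4), (6, 5), (6, 2), (7, 2), (9, 1)]
Compute weighted completion times:
  Job (p=3,w=4): C=3, w*C=4*3=12
  Job (p=3,w=4): C=6, w*C=4*6=24
  Job (p=6,w=5): C=12, w*C=5*12=60
  Job (p=6,w=2): C=18, w*C=2*18=36
  Job (p=7,w=2): C=25, w*C=2*25=50
  Job (p=9,w=1): C=34, w*C=1*34=34
Total weighted completion time = 216

216


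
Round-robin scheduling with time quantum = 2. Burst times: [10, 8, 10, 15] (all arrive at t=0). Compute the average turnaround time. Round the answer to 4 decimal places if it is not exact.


Time quantum = 2
Execution trace:
  J1 runs 2 units, time = 2
  J2 runs 2 units, time = 4
  J3 runs 2 units, time = 6
  J4 runs 2 units, time = 8
  J1 runs 2 units, time = 10
  J2 runs 2 units, time = 12
  J3 runs 2 units, time = 14
  J4 runs 2 units, time = 16
  J1 runs 2 units, time = 18
  J2 runs 2 units, time = 20
  J3 runs 2 units, time = 22
  J4 runs 2 units, time = 24
  J1 runs 2 units, time = 26
  J2 runs 2 units, time = 28
  J3 runs 2 units, time = 30
  J4 runs 2 units, time = 32
  J1 runs 2 units, time = 34
  J3 runs 2 units, time = 36
  J4 runs 2 units, time = 38
  J4 runs 2 units, time = 40
  J4 runs 2 units, time = 42
  J4 runs 1 units, time = 43
Finish times: [34, 28, 36, 43]
Average turnaround = 141/4 = 35.25

35.25


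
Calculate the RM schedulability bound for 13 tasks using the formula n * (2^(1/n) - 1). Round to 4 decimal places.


Compute 2^(1/13) = 1.0547660765
Subtract 1: 1.0547660765 - 1 = 0.0547660765
Multiply by n: 13 * 0.0547660765 = 0.7119589945
Round to 4 dp: 0.7120

0.7120


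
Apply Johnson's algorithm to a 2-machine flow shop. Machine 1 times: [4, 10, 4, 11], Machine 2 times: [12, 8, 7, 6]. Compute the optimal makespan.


Apply Johnson's rule:
  Group 1 (a <= b): [(1, 4, 12), (3, 4, 7)]
  Group 2 (a > b): [(2, 10, 8), (4, 11, 6)]
Optimal job order: [1, 3, 2, 4]
Schedule:
  Job 1: M1 done at 4, M2 done at 16
  Job 3: M1 done at 8, M2 done at 23
  Job 2: M1 done at 18, M2 done at 31
  Job 4: M1 done at 29, M2 done at 37
Makespan = 37

37


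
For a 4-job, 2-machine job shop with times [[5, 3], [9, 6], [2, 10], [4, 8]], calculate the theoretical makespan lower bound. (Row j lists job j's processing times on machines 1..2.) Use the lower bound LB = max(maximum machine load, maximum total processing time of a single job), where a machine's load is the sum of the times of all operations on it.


Machine loads:
  Machine 1: 5 + 9 + 2 + 4 = 20
  Machine 2: 3 + 6 + 10 + 8 = 27
Max machine load = 27
Job totals:
  Job 1: 8
  Job 2: 15
  Job 3: 12
  Job 4: 12
Max job total = 15
Lower bound = max(27, 15) = 27

27


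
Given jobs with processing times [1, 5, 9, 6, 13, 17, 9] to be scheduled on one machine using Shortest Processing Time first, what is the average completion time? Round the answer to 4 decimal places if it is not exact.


Sort jobs by processing time (SPT order): [1, 5, 6, 9, 9, 13, 17]
Compute completion times sequentially:
  Job 1: processing = 1, completes at 1
  Job 2: processing = 5, completes at 6
  Job 3: processing = 6, completes at 12
  Job 4: processing = 9, completes at 21
  Job 5: processing = 9, completes at 30
  Job 6: processing = 13, completes at 43
  Job 7: processing = 17, completes at 60
Sum of completion times = 173
Average completion time = 173/7 = 24.7143

24.7143


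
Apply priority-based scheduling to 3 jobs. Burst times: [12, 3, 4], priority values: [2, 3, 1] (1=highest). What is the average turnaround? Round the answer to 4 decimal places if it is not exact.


Sort by priority (ascending = highest first):
Order: [(1, 4), (2, 12), (3, 3)]
Completion times:
  Priority 1, burst=4, C=4
  Priority 2, burst=12, C=16
  Priority 3, burst=3, C=19
Average turnaround = 39/3 = 13.0

13.0


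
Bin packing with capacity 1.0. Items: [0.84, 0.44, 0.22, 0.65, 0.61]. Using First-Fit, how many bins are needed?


Place items sequentially using First-Fit:
  Item 0.84 -> new Bin 1
  Item 0.44 -> new Bin 2
  Item 0.22 -> Bin 2 (now 0.66)
  Item 0.65 -> new Bin 3
  Item 0.61 -> new Bin 4
Total bins used = 4

4


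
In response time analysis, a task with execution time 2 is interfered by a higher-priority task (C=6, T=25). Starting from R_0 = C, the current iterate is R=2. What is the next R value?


R_next = C + ceil(R_prev / T_hp) * C_hp
ceil(2 / 25) = ceil(0.08) = 1
Interference = 1 * 6 = 6
R_next = 2 + 6 = 8

8


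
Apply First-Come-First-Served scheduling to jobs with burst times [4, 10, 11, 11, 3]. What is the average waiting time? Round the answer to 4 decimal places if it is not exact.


FCFS order (as given): [4, 10, 11, 11, 3]
Waiting times:
  Job 1: wait = 0
  Job 2: wait = 4
  Job 3: wait = 14
  Job 4: wait = 25
  Job 5: wait = 36
Sum of waiting times = 79
Average waiting time = 79/5 = 15.8

15.8


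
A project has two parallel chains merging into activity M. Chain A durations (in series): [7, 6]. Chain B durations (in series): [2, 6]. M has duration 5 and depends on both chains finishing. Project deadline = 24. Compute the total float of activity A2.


Forward pass: ES(A2) = sum of predecessors on chain A = 7
EF = ES + duration = 7 + 6 = 13
Backward pass: LF(M) = deadline = 24; LS(M) = 24 - 5 = 19
LF(A2) = LS(M) - sum(successors on chain A) = 19 - 0 = 19
LS = LF - duration = 19 - 6 = 13
Total float = LS - ES = 13 - 7 = 6

6


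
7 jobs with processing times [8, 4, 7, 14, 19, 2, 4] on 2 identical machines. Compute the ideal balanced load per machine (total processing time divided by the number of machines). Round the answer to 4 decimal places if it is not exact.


Total processing time = 8 + 4 + 7 + 14 + 19 + 2 + 4 = 58
Number of machines = 2
Ideal balanced load = 58 / 2 = 29.0

29.0


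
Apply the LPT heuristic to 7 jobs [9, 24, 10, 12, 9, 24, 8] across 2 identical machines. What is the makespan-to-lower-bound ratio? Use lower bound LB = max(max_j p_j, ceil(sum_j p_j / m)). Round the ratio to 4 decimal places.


LPT order: [24, 24, 12, 10, 9, 9, 8]
Machine loads after assignment: [45, 51]
LPT makespan = 51
Lower bound = max(max_job, ceil(total/2)) = max(24, 48) = 48
Ratio = 51 / 48 = 1.0625

1.0625


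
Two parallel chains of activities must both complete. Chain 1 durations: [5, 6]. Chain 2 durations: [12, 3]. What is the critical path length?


Path A total = 5 + 6 = 11
Path B total = 12 + 3 = 15
Critical path = longest path = max(11, 15) = 15

15


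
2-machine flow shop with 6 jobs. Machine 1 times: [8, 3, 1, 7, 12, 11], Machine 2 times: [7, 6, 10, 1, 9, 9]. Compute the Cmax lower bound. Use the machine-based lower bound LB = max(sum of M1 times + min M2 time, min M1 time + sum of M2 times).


LB1 = sum(M1 times) + min(M2 times) = 42 + 1 = 43
LB2 = min(M1 times) + sum(M2 times) = 1 + 42 = 43
Lower bound = max(LB1, LB2) = max(43, 43) = 43

43


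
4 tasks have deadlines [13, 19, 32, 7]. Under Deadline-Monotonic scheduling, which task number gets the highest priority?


Sort tasks by relative deadline (ascending):
  Task 4: deadline = 7
  Task 1: deadline = 13
  Task 2: deadline = 19
  Task 3: deadline = 32
Priority order (highest first): [4, 1, 2, 3]
Highest priority task = 4

4


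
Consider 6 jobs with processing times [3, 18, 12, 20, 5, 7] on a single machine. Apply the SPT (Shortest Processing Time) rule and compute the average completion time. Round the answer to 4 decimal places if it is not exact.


Sort jobs by processing time (SPT order): [3, 5, 7, 12, 18, 20]
Compute completion times sequentially:
  Job 1: processing = 3, completes at 3
  Job 2: processing = 5, completes at 8
  Job 3: processing = 7, completes at 15
  Job 4: processing = 12, completes at 27
  Job 5: processing = 18, completes at 45
  Job 6: processing = 20, completes at 65
Sum of completion times = 163
Average completion time = 163/6 = 27.1667

27.1667


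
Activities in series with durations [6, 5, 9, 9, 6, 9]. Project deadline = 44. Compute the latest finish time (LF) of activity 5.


LF(activity 5) = deadline - sum of successor durations
Successors: activities 6 through 6 with durations [9]
Sum of successor durations = 9
LF = 44 - 9 = 35

35


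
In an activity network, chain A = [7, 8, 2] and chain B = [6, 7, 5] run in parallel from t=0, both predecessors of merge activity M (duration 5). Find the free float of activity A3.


ES(A3) = sum of predecessors on chain A = 15
EF(A3) = ES + duration = 15 + 2 = 17
Successor of A3 is M. ES(M) = max(sum(A), sum(B)) = max(17, 18) = 18
Free float = ES(successor) - EF(current) = 18 - 17 = 1

1


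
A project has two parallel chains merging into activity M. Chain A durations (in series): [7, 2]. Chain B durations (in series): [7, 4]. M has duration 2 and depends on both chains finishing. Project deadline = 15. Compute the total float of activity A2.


Forward pass: ES(A2) = sum of predecessors on chain A = 7
EF = ES + duration = 7 + 2 = 9
Backward pass: LF(M) = deadline = 15; LS(M) = 15 - 2 = 13
LF(A2) = LS(M) - sum(successors on chain A) = 13 - 0 = 13
LS = LF - duration = 13 - 2 = 11
Total float = LS - ES = 11 - 7 = 4

4


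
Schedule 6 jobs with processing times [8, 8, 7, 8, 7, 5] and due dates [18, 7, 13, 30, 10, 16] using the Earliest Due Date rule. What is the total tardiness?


Sort by due date (EDD order): [(8, 7), (7, 10), (7, 13), (5, 16), (8, 18), (8, 30)]
Compute completion times and tardiness:
  Job 1: p=8, d=7, C=8, tardiness=max(0,8-7)=1
  Job 2: p=7, d=10, C=15, tardiness=max(0,15-10)=5
  Job 3: p=7, d=13, C=22, tardiness=max(0,22-13)=9
  Job 4: p=5, d=16, C=27, tardiness=max(0,27-16)=11
  Job 5: p=8, d=18, C=35, tardiness=max(0,35-18)=17
  Job 6: p=8, d=30, C=43, tardiness=max(0,43-30)=13
Total tardiness = 56

56


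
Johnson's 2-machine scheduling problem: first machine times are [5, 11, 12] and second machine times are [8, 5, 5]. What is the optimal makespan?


Apply Johnson's rule:
  Group 1 (a <= b): [(1, 5, 8)]
  Group 2 (a > b): [(2, 11, 5), (3, 12, 5)]
Optimal job order: [1, 2, 3]
Schedule:
  Job 1: M1 done at 5, M2 done at 13
  Job 2: M1 done at 16, M2 done at 21
  Job 3: M1 done at 28, M2 done at 33
Makespan = 33

33


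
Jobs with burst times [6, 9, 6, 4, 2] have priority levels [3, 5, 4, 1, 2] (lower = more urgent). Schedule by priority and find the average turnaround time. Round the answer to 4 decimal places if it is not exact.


Sort by priority (ascending = highest first):
Order: [(1, 4), (2, 2), (3, 6), (4, 6), (5, 9)]
Completion times:
  Priority 1, burst=4, C=4
  Priority 2, burst=2, C=6
  Priority 3, burst=6, C=12
  Priority 4, burst=6, C=18
  Priority 5, burst=9, C=27
Average turnaround = 67/5 = 13.4

13.4


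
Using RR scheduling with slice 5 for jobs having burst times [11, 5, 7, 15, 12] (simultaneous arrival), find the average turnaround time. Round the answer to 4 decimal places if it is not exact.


Time quantum = 5
Execution trace:
  J1 runs 5 units, time = 5
  J2 runs 5 units, time = 10
  J3 runs 5 units, time = 15
  J4 runs 5 units, time = 20
  J5 runs 5 units, time = 25
  J1 runs 5 units, time = 30
  J3 runs 2 units, time = 32
  J4 runs 5 units, time = 37
  J5 runs 5 units, time = 42
  J1 runs 1 units, time = 43
  J4 runs 5 units, time = 48
  J5 runs 2 units, time = 50
Finish times: [43, 10, 32, 48, 50]
Average turnaround = 183/5 = 36.6

36.6


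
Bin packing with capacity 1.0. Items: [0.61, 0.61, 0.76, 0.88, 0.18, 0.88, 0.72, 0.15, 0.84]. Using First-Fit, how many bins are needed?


Place items sequentially using First-Fit:
  Item 0.61 -> new Bin 1
  Item 0.61 -> new Bin 2
  Item 0.76 -> new Bin 3
  Item 0.88 -> new Bin 4
  Item 0.18 -> Bin 1 (now 0.79)
  Item 0.88 -> new Bin 5
  Item 0.72 -> new Bin 6
  Item 0.15 -> Bin 1 (now 0.94)
  Item 0.84 -> new Bin 7
Total bins used = 7

7


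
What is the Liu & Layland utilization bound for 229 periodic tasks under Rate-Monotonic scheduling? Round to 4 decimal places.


Compute 2^(1/229) = 1.0030314291
Subtract 1: 1.0030314291 - 1 = 0.0030314291
Multiply by n: 229 * 0.0030314291 = 0.6941972639
Round to 4 dp: 0.6942

0.6942


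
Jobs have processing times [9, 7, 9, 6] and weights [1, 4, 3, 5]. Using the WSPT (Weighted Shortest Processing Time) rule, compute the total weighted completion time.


Compute p/w ratios and sort ascending (WSPT): [(6, 5), (7, 4), (9, 3), (9, 1)]
Compute weighted completion times:
  Job (p=6,w=5): C=6, w*C=5*6=30
  Job (p=7,w=4): C=13, w*C=4*13=52
  Job (p=9,w=3): C=22, w*C=3*22=66
  Job (p=9,w=1): C=31, w*C=1*31=31
Total weighted completion time = 179

179


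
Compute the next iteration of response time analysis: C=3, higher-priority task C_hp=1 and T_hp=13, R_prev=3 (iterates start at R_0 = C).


R_next = C + ceil(R_prev / T_hp) * C_hp
ceil(3 / 13) = ceil(0.2308) = 1
Interference = 1 * 1 = 1
R_next = 3 + 1 = 4

4


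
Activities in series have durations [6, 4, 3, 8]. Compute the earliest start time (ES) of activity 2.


Activity 2 starts after activities 1 through 1 complete.
Predecessor durations: [6]
ES = 6 = 6

6


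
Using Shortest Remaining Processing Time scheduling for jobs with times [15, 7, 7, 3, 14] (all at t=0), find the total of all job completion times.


Since all jobs arrive at t=0, SRPT equals SPT ordering.
SPT order: [3, 7, 7, 14, 15]
Completion times:
  Job 1: p=3, C=3
  Job 2: p=7, C=10
  Job 3: p=7, C=17
  Job 4: p=14, C=31
  Job 5: p=15, C=46
Total completion time = 3 + 10 + 17 + 31 + 46 = 107

107


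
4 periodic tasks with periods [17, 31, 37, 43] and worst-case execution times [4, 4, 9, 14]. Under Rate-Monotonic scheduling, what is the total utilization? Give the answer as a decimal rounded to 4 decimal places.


Compute individual utilizations (exact fractions):
  Task 1: C/T = 4/17 (approx. 0.2353)
  Task 2: C/T = 4/31 (approx. 0.129)
  Task 3: C/T = 9/37 (approx. 0.2432)
  Task 4: C/T = 14/43 (approx. 0.3256)
Total utilization U = 4/17 + 4/31 + 9/37 + 14/43 = 782407/838457
Rounded to 4 decimal places: U = 0.9332
RM (Liu & Layland) bound for 4 tasks = 0.756828; compare with U = 782407/838457 (approx. 0.933151)
bound < U <= 1, so the RM sufficient condition is not met (inconclusive; an exact test such as response-time analysis is needed).

0.9332


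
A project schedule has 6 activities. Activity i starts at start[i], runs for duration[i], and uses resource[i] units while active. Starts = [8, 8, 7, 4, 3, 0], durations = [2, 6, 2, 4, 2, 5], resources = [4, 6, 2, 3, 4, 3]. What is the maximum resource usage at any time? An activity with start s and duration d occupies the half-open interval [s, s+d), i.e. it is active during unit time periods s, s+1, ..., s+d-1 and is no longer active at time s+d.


Each activity i is active on [start_i, start_i + duration_i).
Compute total resource usage per time slot:
  t=0: active resources = [3], total = 3
  t=1: active resources = [3], total = 3
  t=2: active resources = [3], total = 3
  t=3: active resources = [4, 3], total = 7
  t=4: active resources = [3, 4, 3], total = 10
  t=5: active resources = [3], total = 3
  t=6: active resources = [3], total = 3
  t=7: active resources = [2, 3], total = 5
  t=8: active resources = [4, 6, 2], total = 12
  t=9: active resources = [4, 6], total = 10
  t=10: active resources = [6], total = 6
  t=11: active resources = [6], total = 6
  t=12: active resources = [6], total = 6
  t=13: active resources = [6], total = 6
Peak resource demand = 12

12


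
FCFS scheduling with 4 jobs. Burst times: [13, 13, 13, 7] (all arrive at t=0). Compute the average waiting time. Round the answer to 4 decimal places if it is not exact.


FCFS order (as given): [13, 13, 13, 7]
Waiting times:
  Job 1: wait = 0
  Job 2: wait = 13
  Job 3: wait = 26
  Job 4: wait = 39
Sum of waiting times = 78
Average waiting time = 78/4 = 19.5

19.5


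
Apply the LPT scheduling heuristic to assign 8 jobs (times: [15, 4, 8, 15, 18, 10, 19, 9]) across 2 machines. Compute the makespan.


Sort jobs in decreasing order (LPT): [19, 18, 15, 15, 10, 9, 8, 4]
Assign each job to the least loaded machine:
  Machine 1: jobs [19, 15, 9, 8], load = 51
  Machine 2: jobs [18, 15, 10, 4], load = 47
Makespan = max load = 51

51


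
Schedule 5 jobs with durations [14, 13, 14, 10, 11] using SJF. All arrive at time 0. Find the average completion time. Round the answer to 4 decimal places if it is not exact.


SJF order (ascending): [10, 11, 13, 14, 14]
Completion times:
  Job 1: burst=10, C=10
  Job 2: burst=11, C=21
  Job 3: burst=13, C=34
  Job 4: burst=14, C=48
  Job 5: burst=14, C=62
Average completion = 175/5 = 35.0

35.0


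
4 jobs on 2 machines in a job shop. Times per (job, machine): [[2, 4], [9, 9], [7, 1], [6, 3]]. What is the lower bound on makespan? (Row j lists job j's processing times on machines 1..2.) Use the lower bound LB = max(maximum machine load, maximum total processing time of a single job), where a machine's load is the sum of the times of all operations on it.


Machine loads:
  Machine 1: 2 + 9 + 7 + 6 = 24
  Machine 2: 4 + 9 + 1 + 3 = 17
Max machine load = 24
Job totals:
  Job 1: 6
  Job 2: 18
  Job 3: 8
  Job 4: 9
Max job total = 18
Lower bound = max(24, 18) = 24

24


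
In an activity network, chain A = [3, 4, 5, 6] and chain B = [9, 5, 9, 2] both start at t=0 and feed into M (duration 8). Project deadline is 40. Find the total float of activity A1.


Forward pass: ES(A1) = sum of predecessors on chain A = 0
EF = ES + duration = 0 + 3 = 3
Backward pass: LF(M) = deadline = 40; LS(M) = 40 - 8 = 32
LF(A1) = LS(M) - sum(successors on chain A) = 32 - 15 = 17
LS = LF - duration = 17 - 3 = 14
Total float = LS - ES = 14 - 0 = 14

14


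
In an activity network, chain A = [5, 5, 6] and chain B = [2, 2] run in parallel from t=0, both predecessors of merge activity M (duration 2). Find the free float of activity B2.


ES(B2) = sum of predecessors on chain B = 2
EF(B2) = ES + duration = 2 + 2 = 4
Successor of B2 is M. ES(M) = max(sum(A), sum(B)) = max(16, 4) = 16
Free float = ES(successor) - EF(current) = 16 - 4 = 12

12


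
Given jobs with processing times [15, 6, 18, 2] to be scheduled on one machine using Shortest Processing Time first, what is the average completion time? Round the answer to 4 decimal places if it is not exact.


Sort jobs by processing time (SPT order): [2, 6, 15, 18]
Compute completion times sequentially:
  Job 1: processing = 2, completes at 2
  Job 2: processing = 6, completes at 8
  Job 3: processing = 15, completes at 23
  Job 4: processing = 18, completes at 41
Sum of completion times = 74
Average completion time = 74/4 = 18.5

18.5


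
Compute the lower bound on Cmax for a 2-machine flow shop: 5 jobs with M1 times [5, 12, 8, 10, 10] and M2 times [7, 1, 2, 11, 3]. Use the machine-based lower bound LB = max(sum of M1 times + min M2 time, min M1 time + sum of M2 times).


LB1 = sum(M1 times) + min(M2 times) = 45 + 1 = 46
LB2 = min(M1 times) + sum(M2 times) = 5 + 24 = 29
Lower bound = max(LB1, LB2) = max(46, 29) = 46

46


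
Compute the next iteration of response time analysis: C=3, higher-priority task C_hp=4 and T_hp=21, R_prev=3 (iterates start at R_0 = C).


R_next = C + ceil(R_prev / T_hp) * C_hp
ceil(3 / 21) = ceil(0.1429) = 1
Interference = 1 * 4 = 4
R_next = 3 + 4 = 7

7


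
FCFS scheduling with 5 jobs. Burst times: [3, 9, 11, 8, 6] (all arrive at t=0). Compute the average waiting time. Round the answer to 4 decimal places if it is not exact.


FCFS order (as given): [3, 9, 11, 8, 6]
Waiting times:
  Job 1: wait = 0
  Job 2: wait = 3
  Job 3: wait = 12
  Job 4: wait = 23
  Job 5: wait = 31
Sum of waiting times = 69
Average waiting time = 69/5 = 13.8

13.8


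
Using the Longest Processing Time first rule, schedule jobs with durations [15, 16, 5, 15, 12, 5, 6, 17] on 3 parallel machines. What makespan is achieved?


Sort jobs in decreasing order (LPT): [17, 16, 15, 15, 12, 6, 5, 5]
Assign each job to the least loaded machine:
  Machine 1: jobs [17, 6, 5, 5], load = 33
  Machine 2: jobs [16, 12], load = 28
  Machine 3: jobs [15, 15], load = 30
Makespan = max load = 33

33


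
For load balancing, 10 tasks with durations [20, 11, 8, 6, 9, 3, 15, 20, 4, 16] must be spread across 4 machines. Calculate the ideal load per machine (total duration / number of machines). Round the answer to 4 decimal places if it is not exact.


Total processing time = 20 + 11 + 8 + 6 + 9 + 3 + 15 + 20 + 4 + 16 = 112
Number of machines = 4
Ideal balanced load = 112 / 4 = 28.0

28.0


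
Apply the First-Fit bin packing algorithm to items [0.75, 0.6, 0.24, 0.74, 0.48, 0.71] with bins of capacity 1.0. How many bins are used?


Place items sequentially using First-Fit:
  Item 0.75 -> new Bin 1
  Item 0.6 -> new Bin 2
  Item 0.24 -> Bin 1 (now 0.99)
  Item 0.74 -> new Bin 3
  Item 0.48 -> new Bin 4
  Item 0.71 -> new Bin 5
Total bins used = 5

5


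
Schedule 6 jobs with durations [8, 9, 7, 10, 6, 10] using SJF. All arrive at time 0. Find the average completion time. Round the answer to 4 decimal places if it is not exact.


SJF order (ascending): [6, 7, 8, 9, 10, 10]
Completion times:
  Job 1: burst=6, C=6
  Job 2: burst=7, C=13
  Job 3: burst=8, C=21
  Job 4: burst=9, C=30
  Job 5: burst=10, C=40
  Job 6: burst=10, C=50
Average completion = 160/6 = 26.6667

26.6667


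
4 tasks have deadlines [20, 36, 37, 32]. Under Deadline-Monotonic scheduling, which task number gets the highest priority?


Sort tasks by relative deadline (ascending):
  Task 1: deadline = 20
  Task 4: deadline = 32
  Task 2: deadline = 36
  Task 3: deadline = 37
Priority order (highest first): [1, 4, 2, 3]
Highest priority task = 1

1


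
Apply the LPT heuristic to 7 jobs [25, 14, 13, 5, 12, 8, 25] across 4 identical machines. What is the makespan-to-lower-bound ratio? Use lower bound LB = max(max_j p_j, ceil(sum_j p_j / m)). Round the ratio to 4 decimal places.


LPT order: [25, 25, 14, 13, 12, 8, 5]
Machine loads after assignment: [25, 25, 27, 25]
LPT makespan = 27
Lower bound = max(max_job, ceil(total/4)) = max(25, 26) = 26
Ratio = 27 / 26 = 1.0385

1.0385


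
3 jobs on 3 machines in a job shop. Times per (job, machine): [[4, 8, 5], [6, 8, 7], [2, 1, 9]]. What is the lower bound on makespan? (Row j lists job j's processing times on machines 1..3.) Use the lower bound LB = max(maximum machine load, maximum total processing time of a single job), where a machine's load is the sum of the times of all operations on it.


Machine loads:
  Machine 1: 4 + 6 + 2 = 12
  Machine 2: 8 + 8 + 1 = 17
  Machine 3: 5 + 7 + 9 = 21
Max machine load = 21
Job totals:
  Job 1: 17
  Job 2: 21
  Job 3: 12
Max job total = 21
Lower bound = max(21, 21) = 21

21


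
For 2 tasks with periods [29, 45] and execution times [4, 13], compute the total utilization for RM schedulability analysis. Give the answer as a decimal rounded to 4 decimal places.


Compute individual utilizations (exact fractions):
  Task 1: C/T = 4/29 (approx. 0.1379)
  Task 2: C/T = 13/45 (approx. 0.2889)
Total utilization U = 4/29 + 13/45 = 557/1305
Rounded to 4 decimal places: U = 0.4268
RM (Liu & Layland) bound for 2 tasks = 0.828427; compare with U = 557/1305 (approx. 0.426820)
U <= bound, so schedulable by RM sufficient condition.

0.4268


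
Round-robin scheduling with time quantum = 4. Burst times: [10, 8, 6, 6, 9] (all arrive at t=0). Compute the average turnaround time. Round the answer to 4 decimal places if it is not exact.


Time quantum = 4
Execution trace:
  J1 runs 4 units, time = 4
  J2 runs 4 units, time = 8
  J3 runs 4 units, time = 12
  J4 runs 4 units, time = 16
  J5 runs 4 units, time = 20
  J1 runs 4 units, time = 24
  J2 runs 4 units, time = 28
  J3 runs 2 units, time = 30
  J4 runs 2 units, time = 32
  J5 runs 4 units, time = 36
  J1 runs 2 units, time = 38
  J5 runs 1 units, time = 39
Finish times: [38, 28, 30, 32, 39]
Average turnaround = 167/5 = 33.4

33.4


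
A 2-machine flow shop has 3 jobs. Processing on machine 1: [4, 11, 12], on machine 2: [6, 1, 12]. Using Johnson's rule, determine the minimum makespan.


Apply Johnson's rule:
  Group 1 (a <= b): [(1, 4, 6), (3, 12, 12)]
  Group 2 (a > b): [(2, 11, 1)]
Optimal job order: [1, 3, 2]
Schedule:
  Job 1: M1 done at 4, M2 done at 10
  Job 3: M1 done at 16, M2 done at 28
  Job 2: M1 done at 27, M2 done at 29
Makespan = 29

29


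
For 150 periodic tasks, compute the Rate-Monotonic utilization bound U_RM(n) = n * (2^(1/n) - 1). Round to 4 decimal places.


Compute 2^(1/150) = 1.0046316744
Subtract 1: 1.0046316744 - 1 = 0.0046316744
Multiply by n: 150 * 0.0046316744 = 0.6947511600
Round to 4 dp: 0.6948

0.6948


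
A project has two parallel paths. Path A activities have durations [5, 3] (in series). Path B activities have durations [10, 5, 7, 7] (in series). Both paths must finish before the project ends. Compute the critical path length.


Path A total = 5 + 3 = 8
Path B total = 10 + 5 + 7 + 7 = 29
Critical path = longest path = max(8, 29) = 29

29


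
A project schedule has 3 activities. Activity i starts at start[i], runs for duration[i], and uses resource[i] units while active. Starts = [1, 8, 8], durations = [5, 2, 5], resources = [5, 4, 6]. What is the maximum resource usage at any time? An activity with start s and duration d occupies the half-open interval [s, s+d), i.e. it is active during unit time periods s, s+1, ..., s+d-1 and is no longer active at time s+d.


Each activity i is active on [start_i, start_i + duration_i).
Compute total resource usage per time slot:
  t=0: active resources = [], total = 0
  t=1: active resources = [5], total = 5
  t=2: active resources = [5], total = 5
  t=3: active resources = [5], total = 5
  t=4: active resources = [5], total = 5
  t=5: active resources = [5], total = 5
  t=6: active resources = [], total = 0
  t=7: active resources = [], total = 0
  t=8: active resources = [4, 6], total = 10
  t=9: active resources = [4, 6], total = 10
  t=10: active resources = [6], total = 6
  t=11: active resources = [6], total = 6
  t=12: active resources = [6], total = 6
Peak resource demand = 10

10


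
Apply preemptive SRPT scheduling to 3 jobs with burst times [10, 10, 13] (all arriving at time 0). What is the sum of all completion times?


Since all jobs arrive at t=0, SRPT equals SPT ordering.
SPT order: [10, 10, 13]
Completion times:
  Job 1: p=10, C=10
  Job 2: p=10, C=20
  Job 3: p=13, C=33
Total completion time = 10 + 20 + 33 = 63

63


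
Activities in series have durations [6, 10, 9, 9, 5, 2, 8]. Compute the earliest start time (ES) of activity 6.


Activity 6 starts after activities 1 through 5 complete.
Predecessor durations: [6, 10, 9, 9, 5]
ES = 6 + 10 + 9 + 9 + 5 = 39

39


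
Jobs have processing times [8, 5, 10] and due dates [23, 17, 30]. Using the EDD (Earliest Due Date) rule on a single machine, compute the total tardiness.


Sort by due date (EDD order): [(5, 17), (8, 23), (10, 30)]
Compute completion times and tardiness:
  Job 1: p=5, d=17, C=5, tardiness=max(0,5-17)=0
  Job 2: p=8, d=23, C=13, tardiness=max(0,13-23)=0
  Job 3: p=10, d=30, C=23, tardiness=max(0,23-30)=0
Total tardiness = 0

0


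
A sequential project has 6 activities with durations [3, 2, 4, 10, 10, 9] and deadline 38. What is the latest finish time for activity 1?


LF(activity 1) = deadline - sum of successor durations
Successors: activities 2 through 6 with durations [2, 4, 10, 10, 9]
Sum of successor durations = 35
LF = 38 - 35 = 3

3


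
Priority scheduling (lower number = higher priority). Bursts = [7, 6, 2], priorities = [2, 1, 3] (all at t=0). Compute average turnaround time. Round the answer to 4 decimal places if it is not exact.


Sort by priority (ascending = highest first):
Order: [(1, 6), (2, 7), (3, 2)]
Completion times:
  Priority 1, burst=6, C=6
  Priority 2, burst=7, C=13
  Priority 3, burst=2, C=15
Average turnaround = 34/3 = 11.3333

11.3333


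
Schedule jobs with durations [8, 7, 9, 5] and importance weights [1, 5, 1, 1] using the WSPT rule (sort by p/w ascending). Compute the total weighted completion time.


Compute p/w ratios and sort ascending (WSPT): [(7, 5), (5, 1), (8, 1), (9, 1)]
Compute weighted completion times:
  Job (p=7,w=5): C=7, w*C=5*7=35
  Job (p=5,w=1): C=12, w*C=1*12=12
  Job (p=8,w=1): C=20, w*C=1*20=20
  Job (p=9,w=1): C=29, w*C=1*29=29
Total weighted completion time = 96

96


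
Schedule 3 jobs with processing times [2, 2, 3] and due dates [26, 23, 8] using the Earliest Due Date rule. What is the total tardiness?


Sort by due date (EDD order): [(3, 8), (2, 23), (2, 26)]
Compute completion times and tardiness:
  Job 1: p=3, d=8, C=3, tardiness=max(0,3-8)=0
  Job 2: p=2, d=23, C=5, tardiness=max(0,5-23)=0
  Job 3: p=2, d=26, C=7, tardiness=max(0,7-26)=0
Total tardiness = 0

0


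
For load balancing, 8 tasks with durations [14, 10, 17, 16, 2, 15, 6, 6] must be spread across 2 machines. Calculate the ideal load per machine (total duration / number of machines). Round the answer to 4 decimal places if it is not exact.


Total processing time = 14 + 10 + 17 + 16 + 2 + 15 + 6 + 6 = 86
Number of machines = 2
Ideal balanced load = 86 / 2 = 43.0

43.0


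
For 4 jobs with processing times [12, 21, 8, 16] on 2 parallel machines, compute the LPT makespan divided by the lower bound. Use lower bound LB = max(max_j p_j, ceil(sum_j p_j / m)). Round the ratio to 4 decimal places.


LPT order: [21, 16, 12, 8]
Machine loads after assignment: [29, 28]
LPT makespan = 29
Lower bound = max(max_job, ceil(total/2)) = max(21, 29) = 29
Ratio = 29 / 29 = 1.0

1.0


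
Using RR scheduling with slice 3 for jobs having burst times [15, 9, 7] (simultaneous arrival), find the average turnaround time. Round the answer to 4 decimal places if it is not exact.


Time quantum = 3
Execution trace:
  J1 runs 3 units, time = 3
  J2 runs 3 units, time = 6
  J3 runs 3 units, time = 9
  J1 runs 3 units, time = 12
  J2 runs 3 units, time = 15
  J3 runs 3 units, time = 18
  J1 runs 3 units, time = 21
  J2 runs 3 units, time = 24
  J3 runs 1 units, time = 25
  J1 runs 3 units, time = 28
  J1 runs 3 units, time = 31
Finish times: [31, 24, 25]
Average turnaround = 80/3 = 26.6667

26.6667


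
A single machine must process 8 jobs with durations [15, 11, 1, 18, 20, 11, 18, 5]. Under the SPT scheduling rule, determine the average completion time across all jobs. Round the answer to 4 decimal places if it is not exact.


Sort jobs by processing time (SPT order): [1, 5, 11, 11, 15, 18, 18, 20]
Compute completion times sequentially:
  Job 1: processing = 1, completes at 1
  Job 2: processing = 5, completes at 6
  Job 3: processing = 11, completes at 17
  Job 4: processing = 11, completes at 28
  Job 5: processing = 15, completes at 43
  Job 6: processing = 18, completes at 61
  Job 7: processing = 18, completes at 79
  Job 8: processing = 20, completes at 99
Sum of completion times = 334
Average completion time = 334/8 = 41.75

41.75


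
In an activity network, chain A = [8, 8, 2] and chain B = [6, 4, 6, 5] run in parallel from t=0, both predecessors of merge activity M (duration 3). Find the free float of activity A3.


ES(A3) = sum of predecessors on chain A = 16
EF(A3) = ES + duration = 16 + 2 = 18
Successor of A3 is M. ES(M) = max(sum(A), sum(B)) = max(18, 21) = 21
Free float = ES(successor) - EF(current) = 21 - 18 = 3

3


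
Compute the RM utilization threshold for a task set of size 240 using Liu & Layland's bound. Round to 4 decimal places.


Compute 2^(1/240) = 1.0028922879
Subtract 1: 1.0028922879 - 1 = 0.0028922879
Multiply by n: 240 * 0.0028922879 = 0.6941490960
Round to 4 dp: 0.6941

0.6941


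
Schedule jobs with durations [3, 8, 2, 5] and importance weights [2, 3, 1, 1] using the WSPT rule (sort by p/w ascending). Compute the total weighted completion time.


Compute p/w ratios and sort ascending (WSPT): [(3, 2), (2, 1), (8, 3), (5, 1)]
Compute weighted completion times:
  Job (p=3,w=2): C=3, w*C=2*3=6
  Job (p=2,w=1): C=5, w*C=1*5=5
  Job (p=8,w=3): C=13, w*C=3*13=39
  Job (p=5,w=1): C=18, w*C=1*18=18
Total weighted completion time = 68

68


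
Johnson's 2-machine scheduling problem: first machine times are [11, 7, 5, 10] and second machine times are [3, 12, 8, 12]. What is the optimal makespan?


Apply Johnson's rule:
  Group 1 (a <= b): [(3, 5, 8), (2, 7, 12), (4, 10, 12)]
  Group 2 (a > b): [(1, 11, 3)]
Optimal job order: [3, 2, 4, 1]
Schedule:
  Job 3: M1 done at 5, M2 done at 13
  Job 2: M1 done at 12, M2 done at 25
  Job 4: M1 done at 22, M2 done at 37
  Job 1: M1 done at 33, M2 done at 40
Makespan = 40

40


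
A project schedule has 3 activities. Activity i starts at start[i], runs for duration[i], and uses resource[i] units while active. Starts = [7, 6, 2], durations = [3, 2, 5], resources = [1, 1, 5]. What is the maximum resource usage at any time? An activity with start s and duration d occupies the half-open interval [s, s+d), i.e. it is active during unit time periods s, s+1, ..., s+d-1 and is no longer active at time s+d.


Each activity i is active on [start_i, start_i + duration_i).
Compute total resource usage per time slot:
  t=0: active resources = [], total = 0
  t=1: active resources = [], total = 0
  t=2: active resources = [5], total = 5
  t=3: active resources = [5], total = 5
  t=4: active resources = [5], total = 5
  t=5: active resources = [5], total = 5
  t=6: active resources = [1, 5], total = 6
  t=7: active resources = [1, 1], total = 2
  t=8: active resources = [1], total = 1
  t=9: active resources = [1], total = 1
Peak resource demand = 6

6


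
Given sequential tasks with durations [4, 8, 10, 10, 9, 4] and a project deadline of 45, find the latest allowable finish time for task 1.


LF(activity 1) = deadline - sum of successor durations
Successors: activities 2 through 6 with durations [8, 10, 10, 9, 4]
Sum of successor durations = 41
LF = 45 - 41 = 4

4


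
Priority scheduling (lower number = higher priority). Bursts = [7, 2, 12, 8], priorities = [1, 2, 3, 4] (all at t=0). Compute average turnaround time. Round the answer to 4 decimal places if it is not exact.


Sort by priority (ascending = highest first):
Order: [(1, 7), (2, 2), (3, 12), (4, 8)]
Completion times:
  Priority 1, burst=7, C=7
  Priority 2, burst=2, C=9
  Priority 3, burst=12, C=21
  Priority 4, burst=8, C=29
Average turnaround = 66/4 = 16.5

16.5
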